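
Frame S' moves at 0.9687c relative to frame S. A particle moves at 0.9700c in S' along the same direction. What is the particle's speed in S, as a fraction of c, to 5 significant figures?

Relativistic velocity addition: u = (u' + v)/(1 + u'v/c²)
= (0.9700 + 0.9687)/(1 + 0.9700×0.9687) = 1.9387/1.939639 = 0.99952

u ≈ 0.99952c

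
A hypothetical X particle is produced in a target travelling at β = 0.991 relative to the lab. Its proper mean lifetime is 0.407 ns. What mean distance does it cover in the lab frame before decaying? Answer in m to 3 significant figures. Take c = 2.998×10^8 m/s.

d ≈ 0.903 m

γ = 1/√(1 − 0.991²) = 7.4704
Dilated lifetime: Δt = γτ₀ = 7.4704 × 0.407 ns = 3.0404 ns
d = vΔt = 0.991c × 3.0404 ns = 2.9710×10^8 m/s × 3.0404×10^-9 s = 0.903 m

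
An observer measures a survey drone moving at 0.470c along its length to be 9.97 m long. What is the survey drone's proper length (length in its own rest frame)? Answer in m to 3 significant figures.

L₀ ≈ 11.3 m

γ = 1/√(1 − 0.470²) = 1.1329
L₀ = γL = 1.1329 × 9.97 = 11.3 m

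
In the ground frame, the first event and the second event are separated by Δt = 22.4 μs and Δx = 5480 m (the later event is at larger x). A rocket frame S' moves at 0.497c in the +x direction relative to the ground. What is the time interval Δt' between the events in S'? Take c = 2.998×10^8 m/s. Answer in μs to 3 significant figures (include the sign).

Δt' ≈ 15.3 μs

γ = 1/√(1 − 0.497²) = 1.1524
Δt' = γ(Δt − vΔx/c²) = 1.1524 × (22.4 μs − 0.497×5480 m / (2.998×10^8 m/s))
= 1.1524 × (13.315 μs) = 15.3 μs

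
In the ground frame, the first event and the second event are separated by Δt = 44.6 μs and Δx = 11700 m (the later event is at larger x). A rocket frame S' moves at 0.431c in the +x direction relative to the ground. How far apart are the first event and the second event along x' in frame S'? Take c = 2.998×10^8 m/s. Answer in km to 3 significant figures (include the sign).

γ = 1/√(1 − 0.431²) = 1.1082
Δx' = γ(Δx − vΔt) = 1.1082 × (11700 m − 0.431×(2.998×10^8 m/s)×44.6×10^-6 s)
= 1.1082 × (5937.1 m) = 6.58 km

Δx' ≈ 6.58 km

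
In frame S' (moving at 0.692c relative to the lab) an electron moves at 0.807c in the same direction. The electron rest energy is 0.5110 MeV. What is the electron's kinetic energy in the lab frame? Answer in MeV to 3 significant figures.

K ≈ 1.36 MeV

u_lab = (0.807 + 0.692)/(1 + 0.807×0.692) = 0.961857
γ = 1/√(1 − 0.961857²) = 3.6556
K = (γ − 1)m₀c² = (3.6556 − 1) × 0.5110 = 2.6556 × 0.5110 = 1.36 MeV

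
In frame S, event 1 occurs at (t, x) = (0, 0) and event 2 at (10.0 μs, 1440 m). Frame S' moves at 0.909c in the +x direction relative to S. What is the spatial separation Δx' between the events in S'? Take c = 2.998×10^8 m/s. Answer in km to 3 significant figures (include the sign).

γ = 1/√(1 − 0.909²) = 2.3993
Δx' = γ(Δx − vΔt) = 2.3993 × (1440 m − 0.909×(2.998×10^8 m/s)×10.0×10^-6 s)
= 2.3993 × (-1285.2 m) = -3.08 km

Δx' ≈ -3.08 km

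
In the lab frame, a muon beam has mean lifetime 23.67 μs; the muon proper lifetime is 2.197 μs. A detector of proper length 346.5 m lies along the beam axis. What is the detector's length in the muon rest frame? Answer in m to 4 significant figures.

Time dilation ⇒ γ = Δt/τ₀ = 23.67/2.197 = 10.7738
Length contraction: L = L₀/γ = 346.5/10.7738 = 32.16 m

L ≈ 32.16 m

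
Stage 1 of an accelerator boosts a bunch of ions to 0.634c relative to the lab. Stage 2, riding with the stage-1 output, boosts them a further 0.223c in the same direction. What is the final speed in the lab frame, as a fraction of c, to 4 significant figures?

u ≈ 0.7508c

Compose boost 2: (0.223 + 0.634)/(1 + 0.223×0.634) = 0.8570/1.14138 = 0.7508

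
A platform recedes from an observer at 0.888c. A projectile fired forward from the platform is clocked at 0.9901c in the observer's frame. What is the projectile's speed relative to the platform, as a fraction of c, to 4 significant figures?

u' ≈ 0.8453c

Inverse velocity addition: u' = (u − v)/(1 − uv/c²)
= (0.9901 − 0.888)/(1 − 0.9901×0.888) = 0.1021/0.120791 = 0.8453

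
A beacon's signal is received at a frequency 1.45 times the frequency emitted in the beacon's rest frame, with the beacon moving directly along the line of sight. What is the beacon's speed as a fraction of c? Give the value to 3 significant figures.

β ≈ 0.355

f_obs/f_src = √((1+β)/(1−β)) = 1.45  ⇒  (1+β)/(1−β) = 2.1025
β = |1 − D²|/(1 + D²) = |1 − 2.1025|/(1 + 2.1025) = 0.355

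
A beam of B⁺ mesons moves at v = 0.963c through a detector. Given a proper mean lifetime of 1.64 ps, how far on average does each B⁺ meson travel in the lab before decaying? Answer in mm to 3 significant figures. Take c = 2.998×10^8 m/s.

γ = 1/√(1 − 0.963²) = 3.7106
Dilated lifetime: Δt = γτ₀ = 3.7106 × 1.64 ps = 6.0853 ps
d = vΔt = 0.963c × 6.0853 ps = 2.8871×10^8 m/s × 6.0853×10^-12 s = 1.76 mm

d ≈ 1.76 mm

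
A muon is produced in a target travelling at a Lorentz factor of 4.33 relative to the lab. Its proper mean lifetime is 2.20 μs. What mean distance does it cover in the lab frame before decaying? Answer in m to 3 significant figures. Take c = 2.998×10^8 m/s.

β = √(1 − 1/γ²) = √(1 − 1/4.33²) = 0.97297
Dilated lifetime: Δt = γτ₀ = 4.33 × 2.20 μs = 9.5260 μs
d = vΔt = 0.97297c × 9.5260 μs = 2.9170×10^8 m/s × 9.5260×10^-6 s = 2780 m

d ≈ 2780 m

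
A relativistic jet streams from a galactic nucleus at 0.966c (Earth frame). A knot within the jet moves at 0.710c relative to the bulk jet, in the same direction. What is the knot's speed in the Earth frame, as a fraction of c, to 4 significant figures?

u ≈ 0.9942c

Relativistic velocity addition: u = (u' + v)/(1 + u'v/c²)
= (0.710 + 0.966)/(1 + 0.710×0.966) = 1.676/1.68586 = 0.9942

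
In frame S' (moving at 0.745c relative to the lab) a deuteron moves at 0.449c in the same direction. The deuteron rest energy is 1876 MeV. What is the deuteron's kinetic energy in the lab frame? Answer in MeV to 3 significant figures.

u_lab = (0.449 + 0.745)/(1 + 0.449×0.745) = 0.894714
γ = 1/√(1 − 0.894714²) = 2.2389
K = (γ − 1)m₀c² = (2.2389 − 1) × 1876 = 1.2389 × 1876 = 2320 MeV

K ≈ 2320 MeV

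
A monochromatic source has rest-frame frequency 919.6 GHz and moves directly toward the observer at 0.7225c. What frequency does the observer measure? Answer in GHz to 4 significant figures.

f_obs ≈ 2291 GHz

Relativistic Doppler: f_obs = f_src √((1+β)/(1−β))
= 919.6 × √(1.72250/0.277500) = 919.6 × 2.49143 = 2291 GHz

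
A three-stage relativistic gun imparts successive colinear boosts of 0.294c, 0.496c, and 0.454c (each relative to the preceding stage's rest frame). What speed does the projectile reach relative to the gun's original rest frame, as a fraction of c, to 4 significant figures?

u ≈ 0.8709c

Compose boost 2: (0.496 + 0.294)/(1 + 0.496×0.294) = 0.7900/1.14582 = 0.689460
Compose boost 3: (0.454 + 0.689460)/(1 + 0.454×0.689460) = 1.14346/1.31301 = 0.8709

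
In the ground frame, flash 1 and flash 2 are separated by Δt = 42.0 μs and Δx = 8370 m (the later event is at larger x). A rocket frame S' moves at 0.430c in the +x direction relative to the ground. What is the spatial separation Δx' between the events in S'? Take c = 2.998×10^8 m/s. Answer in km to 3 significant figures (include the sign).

γ = 1/√(1 − 0.430²) = 1.1076
Δx' = γ(Δx − vΔt) = 1.1076 × (8370 m − 0.430×(2.998×10^8 m/s)×42.0×10^-6 s)
= 1.1076 × (2955.6 m) = 3.27 km

Δx' ≈ 3.27 km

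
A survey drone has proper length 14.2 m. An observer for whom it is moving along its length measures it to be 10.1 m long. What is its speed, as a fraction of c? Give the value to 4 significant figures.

γ = L₀/L = 14.2/10.1 = 1.40594
β = √(1 − 1/γ²) = 0.7029

β ≈ 0.7029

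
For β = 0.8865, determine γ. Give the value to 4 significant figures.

γ = 1/√(1 − β²) = 1/√(1 − 0.8865²) = 1/√(0.214118) = 2.161

γ ≈ 2.161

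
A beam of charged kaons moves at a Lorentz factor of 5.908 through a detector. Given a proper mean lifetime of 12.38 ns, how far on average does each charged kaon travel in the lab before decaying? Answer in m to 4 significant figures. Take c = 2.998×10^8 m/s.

β = √(1 − 1/γ²) = √(1 − 1/5.908²) = 0.985571
Dilated lifetime: Δt = γτ₀ = 5.908 × 12.38 ns = 73.1410 ns
d = vΔt = 0.985571c × 73.1410 ns = 2.95474×10^8 m/s × 7.31410×10^-8 s = 21.61 m

d ≈ 21.61 m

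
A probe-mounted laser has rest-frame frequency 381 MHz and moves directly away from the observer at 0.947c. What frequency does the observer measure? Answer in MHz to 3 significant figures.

f_obs ≈ 62.9 MHz

Relativistic Doppler: f_obs = f_src √((1−β)/(1+β))
= 381 × √(0.053000/1.9470) = 381 × 0.16499 = 62.9 MHz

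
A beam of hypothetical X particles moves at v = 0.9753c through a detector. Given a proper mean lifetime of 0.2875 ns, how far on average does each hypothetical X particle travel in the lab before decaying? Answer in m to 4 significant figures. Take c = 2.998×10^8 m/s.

γ = 1/√(1 − 0.9753²) = 4.52726
Dilated lifetime: Δt = γτ₀ = 4.52726 × 0.2875 ns = 1.30159 ns
d = vΔt = 0.9753c × 1.30159 ns = 2.92395×10^8 m/s × 1.30159×10^-9 s = 0.3806 m

d ≈ 0.3806 m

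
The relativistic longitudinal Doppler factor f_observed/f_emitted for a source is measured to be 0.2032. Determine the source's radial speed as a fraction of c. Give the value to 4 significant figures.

β ≈ 0.9207

f_obs/f_src = √((1−β)/(1+β)) = 0.2032  ⇒  (1−β)/(1+β) = 0.0412902
β = |1 − D²|/(1 + D²) = |1 − 0.0412902|/(1 + 0.0412902) = 0.9207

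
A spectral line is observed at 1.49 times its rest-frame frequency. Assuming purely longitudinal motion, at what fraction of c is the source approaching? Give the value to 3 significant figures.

β ≈ 0.379

f_obs/f_src = √((1+β)/(1−β)) = 1.49  ⇒  (1+β)/(1−β) = 2.2201
β = |1 − D²|/(1 + D²) = |1 − 2.2201|/(1 + 2.2201) = 0.379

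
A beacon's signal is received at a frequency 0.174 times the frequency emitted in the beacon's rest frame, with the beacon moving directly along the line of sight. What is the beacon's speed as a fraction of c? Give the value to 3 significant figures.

f_obs/f_src = √((1−β)/(1+β)) = 0.174  ⇒  (1−β)/(1+β) = 0.030276
β = |1 − D²|/(1 + D²) = |1 − 0.030276|/(1 + 0.030276) = 0.941

β ≈ 0.941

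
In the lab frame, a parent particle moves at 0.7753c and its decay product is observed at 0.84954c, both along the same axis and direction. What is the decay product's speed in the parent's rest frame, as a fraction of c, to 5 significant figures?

u' ≈ 0.21749c

Inverse velocity addition: u' = (u − v)/(1 − uv/c²)
= (0.84954 − 0.7753)/(1 − 0.84954×0.7753) = 0.074240/0.3413516 = 0.21749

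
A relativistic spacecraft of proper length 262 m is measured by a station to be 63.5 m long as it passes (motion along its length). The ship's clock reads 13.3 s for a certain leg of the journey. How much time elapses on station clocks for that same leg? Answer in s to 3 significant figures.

Length contraction ⇒ γ = L₀/L = 262/63.5 = 4.1260
Time dilation: Δt = γτ₀ = 4.1260 × 13.3 s = 54.9 s

Δt ≈ 54.9 s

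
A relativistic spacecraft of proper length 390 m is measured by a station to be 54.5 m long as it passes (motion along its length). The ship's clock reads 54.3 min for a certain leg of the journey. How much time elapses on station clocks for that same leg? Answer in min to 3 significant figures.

Length contraction ⇒ γ = L₀/L = 390/54.5 = 7.1560
Time dilation: Δt = γτ₀ = 7.1560 × 54.3 min = 389 min

Δt ≈ 389 min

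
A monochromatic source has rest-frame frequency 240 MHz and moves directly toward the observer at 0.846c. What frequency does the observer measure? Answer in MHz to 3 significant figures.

f_obs ≈ 831 MHz

Relativistic Doppler: f_obs = f_src √((1+β)/(1−β))
= 240 × √(1.8460/0.15400) = 240 × 3.4622 = 831 MHz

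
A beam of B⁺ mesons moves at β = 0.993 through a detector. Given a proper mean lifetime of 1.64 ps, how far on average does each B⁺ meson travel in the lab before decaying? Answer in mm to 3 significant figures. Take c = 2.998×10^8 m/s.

γ = 1/√(1 − 0.993²) = 8.4664
Dilated lifetime: Δt = γτ₀ = 8.4664 × 1.64 ps = 13.885 ps
d = vΔt = 0.993c × 13.885 ps = 2.9770×10^8 m/s × 1.3885×10^-11 s = 4.13 mm

d ≈ 4.13 mm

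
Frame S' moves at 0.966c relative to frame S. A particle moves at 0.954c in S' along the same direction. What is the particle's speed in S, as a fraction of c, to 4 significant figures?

Relativistic velocity addition: u = (u' + v)/(1 + u'v/c²)
= (0.954 + 0.966)/(1 + 0.954×0.966) = 1.920/1.92156 = 0.9992

u ≈ 0.9992c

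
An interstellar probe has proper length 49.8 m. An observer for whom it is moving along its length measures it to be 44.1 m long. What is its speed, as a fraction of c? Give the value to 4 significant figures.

γ = L₀/L = 49.8/44.1 = 1.12925
β = √(1 − 1/γ²) = 0.4646

β ≈ 0.4646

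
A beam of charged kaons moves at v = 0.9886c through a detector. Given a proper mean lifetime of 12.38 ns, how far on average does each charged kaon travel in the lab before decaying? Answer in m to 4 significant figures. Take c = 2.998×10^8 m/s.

d ≈ 24.37 m

γ = 1/√(1 − 0.9886²) = 6.64162
Dilated lifetime: Δt = γτ₀ = 6.64162 × 12.38 ns = 82.2232 ns
d = vΔt = 0.9886c × 82.2232 ns = 2.96382×10^8 m/s × 8.22232×10^-8 s = 24.37 m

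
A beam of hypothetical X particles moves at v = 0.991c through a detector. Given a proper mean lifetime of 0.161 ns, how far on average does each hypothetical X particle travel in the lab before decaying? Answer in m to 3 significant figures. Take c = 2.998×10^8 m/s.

d ≈ 0.357 m

γ = 1/√(1 − 0.991²) = 7.4704
Dilated lifetime: Δt = γτ₀ = 7.4704 × 0.161 ns = 1.2027 ns
d = vΔt = 0.991c × 1.2027 ns = 2.9710×10^8 m/s × 1.2027×10^-9 s = 0.357 m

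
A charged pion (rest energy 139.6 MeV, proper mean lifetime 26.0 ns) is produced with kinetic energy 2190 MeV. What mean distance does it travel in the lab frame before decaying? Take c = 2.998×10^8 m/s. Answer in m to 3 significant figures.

γ = 1 + K/(m₀c²) = 1 + 2190/139.6 = 16.688
β = √(1 − 1/γ²) = 0.99820
Dilated lifetime: γτ₀ = 16.688 × 26.0 ns = 433.88 ns
d = βc·γτ₀ = 0.99820 × (2.998×10^8 m/s) × 4.3388×10^-7 s = 130 m

d ≈ 130 m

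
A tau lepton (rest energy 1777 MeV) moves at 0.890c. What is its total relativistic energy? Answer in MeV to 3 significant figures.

γ = 1/√(1 − 0.890²) = 2.1932
E = γm₀c² = 2.1932 × 1777 MeV = 3900 MeV

E ≈ 3900 MeV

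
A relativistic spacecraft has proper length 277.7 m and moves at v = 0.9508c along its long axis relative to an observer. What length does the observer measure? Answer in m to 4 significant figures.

γ = 1/√(1 − 0.9508²) = 3.22783
Length contraction: L = L₀/γ = 277.7/3.22783 = 86.03 m

L ≈ 86.03 m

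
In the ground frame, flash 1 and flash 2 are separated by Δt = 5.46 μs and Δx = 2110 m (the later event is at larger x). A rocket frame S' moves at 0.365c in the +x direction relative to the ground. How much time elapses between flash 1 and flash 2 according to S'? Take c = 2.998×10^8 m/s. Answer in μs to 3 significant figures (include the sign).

γ = 1/√(1 − 0.365²) = 1.0741
Δt' = γ(Δt − vΔx/c²) = 1.0741 × (5.46 μs − 0.365×2110 m / (2.998×10^8 m/s))
= 1.0741 × (2.8911 μs) = 3.11 μs

Δt' ≈ 3.11 μs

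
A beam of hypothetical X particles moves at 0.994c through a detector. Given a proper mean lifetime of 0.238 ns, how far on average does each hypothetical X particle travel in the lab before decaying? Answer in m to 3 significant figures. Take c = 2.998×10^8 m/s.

γ = 1/√(1 − 0.994²) = 9.1424
Dilated lifetime: Δt = γτ₀ = 9.1424 × 0.238 ns = 2.1759 ns
d = vΔt = 0.994c × 2.1759 ns = 2.9800×10^8 m/s × 2.1759×10^-9 s = 0.648 m

d ≈ 0.648 m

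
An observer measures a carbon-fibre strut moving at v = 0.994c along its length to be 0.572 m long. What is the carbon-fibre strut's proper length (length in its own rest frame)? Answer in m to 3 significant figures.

γ = 1/√(1 − 0.994²) = 9.1424
L₀ = γL = 9.1424 × 0.572 = 5.23 m

L₀ ≈ 5.23 m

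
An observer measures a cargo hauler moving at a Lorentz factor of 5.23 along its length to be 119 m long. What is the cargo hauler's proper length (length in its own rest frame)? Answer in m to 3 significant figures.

γ = 5.23 (given)
L₀ = γL = 5.23 × 119 = 622 m

L₀ ≈ 622 m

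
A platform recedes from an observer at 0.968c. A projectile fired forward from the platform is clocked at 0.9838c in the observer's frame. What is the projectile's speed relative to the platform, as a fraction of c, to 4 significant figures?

Inverse velocity addition: u' = (u − v)/(1 − uv/c²)
= (0.9838 − 0.968)/(1 − 0.9838×0.968) = 0.01580/0.0476816 = 0.3314

u' ≈ 0.3314c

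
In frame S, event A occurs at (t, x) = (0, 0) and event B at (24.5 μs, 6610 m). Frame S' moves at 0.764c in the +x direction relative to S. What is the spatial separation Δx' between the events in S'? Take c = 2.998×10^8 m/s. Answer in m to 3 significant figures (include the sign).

Δx' ≈ 1550 m

γ = 1/√(1 − 0.764²) = 1.5499
Δx' = γ(Δx − vΔt) = 1.5499 × (6610 m − 0.764×(2.998×10^8 m/s)×24.5×10^-6 s)
= 1.5499 × (998.34 m) = 1550 m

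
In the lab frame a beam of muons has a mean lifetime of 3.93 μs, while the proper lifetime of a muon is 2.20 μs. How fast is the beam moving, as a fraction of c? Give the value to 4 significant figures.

β ≈ 0.8286

γ = Δt/τ₀ = 3.93/2.20 = 1.78636
β = √(1 − 1/γ²) = √(1 − 1/1.78636²) = 0.8286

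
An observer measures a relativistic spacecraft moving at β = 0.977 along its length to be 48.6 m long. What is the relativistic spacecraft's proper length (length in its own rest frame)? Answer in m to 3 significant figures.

L₀ ≈ 228 m

γ = 1/√(1 − 0.977²) = 4.6896
L₀ = γL = 4.6896 × 48.6 = 228 m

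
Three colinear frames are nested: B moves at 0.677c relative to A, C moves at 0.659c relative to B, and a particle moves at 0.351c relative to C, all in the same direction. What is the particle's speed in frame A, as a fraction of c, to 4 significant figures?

Compose boost 2: (0.659 + 0.677)/(1 + 0.659×0.677) = 1.336/1.44614 = 0.923837
Compose boost 3: (0.351 + 0.923837)/(1 + 0.351×0.923837) = 1.27484/1.32427 = 0.9627

u ≈ 0.9627c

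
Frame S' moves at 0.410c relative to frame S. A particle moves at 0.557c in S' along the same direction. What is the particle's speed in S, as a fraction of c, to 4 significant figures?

Relativistic velocity addition: u = (u' + v)/(1 + u'v/c²)
= (0.557 + 0.410)/(1 + 0.557×0.410) = 0.9670/1.22837 = 0.7872

u ≈ 0.7872c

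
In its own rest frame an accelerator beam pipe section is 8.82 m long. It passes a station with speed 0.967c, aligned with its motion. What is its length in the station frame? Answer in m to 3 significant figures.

L ≈ 2.25 m

γ = 1/√(1 − 0.967²) = 3.9250
Length contraction: L = L₀/γ = 8.82/3.9250 = 2.25 m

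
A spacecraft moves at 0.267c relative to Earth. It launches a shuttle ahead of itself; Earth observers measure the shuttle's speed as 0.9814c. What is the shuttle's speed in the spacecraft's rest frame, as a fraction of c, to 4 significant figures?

u' ≈ 0.9681c

Inverse velocity addition: u' = (u − v)/(1 − uv/c²)
= (0.9814 − 0.267)/(1 − 0.9814×0.267) = 0.7144/0.737966 = 0.9681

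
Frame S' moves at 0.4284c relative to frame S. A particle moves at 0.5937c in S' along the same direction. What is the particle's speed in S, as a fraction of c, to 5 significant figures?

Relativistic velocity addition: u = (u' + v)/(1 + u'v/c²)
= (0.5937 + 0.4284)/(1 + 0.5937×0.4284) = 1.0221/1.254341 = 0.81485

u ≈ 0.81485c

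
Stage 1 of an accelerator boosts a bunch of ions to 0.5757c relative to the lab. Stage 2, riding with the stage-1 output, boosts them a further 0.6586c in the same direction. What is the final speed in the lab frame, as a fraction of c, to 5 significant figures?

u ≈ 0.89497c

Compose boost 2: (0.6586 + 0.5757)/(1 + 0.6586×0.5757) = 1.2343/1.379156 = 0.89497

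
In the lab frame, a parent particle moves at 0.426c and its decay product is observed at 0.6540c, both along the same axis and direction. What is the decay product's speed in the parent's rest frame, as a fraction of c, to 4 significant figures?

Inverse velocity addition: u' = (u − v)/(1 − uv/c²)
= (0.6540 − 0.426)/(1 − 0.6540×0.426) = 0.2280/0.721396 = 0.3161

u' ≈ 0.3161c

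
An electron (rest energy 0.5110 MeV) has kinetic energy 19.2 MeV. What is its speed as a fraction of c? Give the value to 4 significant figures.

β ≈ 0.9997

γ = 1 + K/(m₀c²) = 1 + 19.2/0.5110 = 38.5734
β = √(1 − 1/γ²) = 0.9997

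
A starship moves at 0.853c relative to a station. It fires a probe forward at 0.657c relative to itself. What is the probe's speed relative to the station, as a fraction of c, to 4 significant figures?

Relativistic velocity addition: u = (u' + v)/(1 + u'v/c²)
= (0.657 + 0.853)/(1 + 0.657×0.853) = 1.510/1.56042 = 0.9677

u ≈ 0.9677c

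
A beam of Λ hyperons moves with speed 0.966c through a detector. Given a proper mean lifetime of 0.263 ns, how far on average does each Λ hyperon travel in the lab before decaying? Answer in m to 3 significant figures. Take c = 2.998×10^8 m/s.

γ = 1/√(1 − 0.966²) = 3.8678
Dilated lifetime: Δt = γτ₀ = 3.8678 × 0.263 ns = 1.0172 ns
d = vΔt = 0.966c × 1.0172 ns = 2.8961×10^8 m/s × 1.0172×10^-9 s = 0.295 m

d ≈ 0.295 m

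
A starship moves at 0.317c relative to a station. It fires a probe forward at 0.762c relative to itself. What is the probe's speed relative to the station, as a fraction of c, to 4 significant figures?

Relativistic velocity addition: u = (u' + v)/(1 + u'v/c²)
= (0.762 + 0.317)/(1 + 0.762×0.317) = 1.079/1.24155 = 0.8691

u ≈ 0.8691c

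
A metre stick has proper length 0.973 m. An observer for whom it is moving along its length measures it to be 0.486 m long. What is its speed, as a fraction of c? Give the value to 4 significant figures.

β ≈ 0.8663

γ = L₀/L = 0.973/0.486 = 2.00206
β = √(1 − 1/γ²) = 0.8663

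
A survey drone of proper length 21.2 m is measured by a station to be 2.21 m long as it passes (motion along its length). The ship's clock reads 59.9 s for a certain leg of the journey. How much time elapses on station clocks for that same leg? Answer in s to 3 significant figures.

Length contraction ⇒ γ = L₀/L = 21.2/2.21 = 9.5928
Time dilation: Δt = γτ₀ = 9.5928 × 59.9 s = 575 s

Δt ≈ 575 s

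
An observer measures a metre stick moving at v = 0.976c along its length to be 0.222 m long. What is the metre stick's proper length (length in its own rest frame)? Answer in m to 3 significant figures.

L₀ ≈ 1.02 m

γ = 1/√(1 − 0.976²) = 4.5920
L₀ = γL = 4.5920 × 0.222 = 1.02 m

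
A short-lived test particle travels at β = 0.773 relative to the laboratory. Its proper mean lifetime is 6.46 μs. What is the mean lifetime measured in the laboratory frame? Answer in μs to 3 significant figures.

Δt ≈ 10.2 μs

γ = 1/√(1 − 0.773²) = 1.5763
Time dilation: Δt = γτ₀ = 1.5763 × 6.46 μs = 10.2 μs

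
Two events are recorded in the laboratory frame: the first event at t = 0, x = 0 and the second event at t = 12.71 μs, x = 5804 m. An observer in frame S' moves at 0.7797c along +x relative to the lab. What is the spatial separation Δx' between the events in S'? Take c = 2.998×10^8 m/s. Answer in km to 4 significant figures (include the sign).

Δx' ≈ 4.524 km

γ = 1/√(1 − 0.7797²) = 1.59705
Δx' = γ(Δx − vΔt) = 1.59705 × (5804 m − 0.7797×(2.998×10^8 m/s)×12.71×10^-6 s)
= 1.59705 × (2832.99 m) = 4.524 km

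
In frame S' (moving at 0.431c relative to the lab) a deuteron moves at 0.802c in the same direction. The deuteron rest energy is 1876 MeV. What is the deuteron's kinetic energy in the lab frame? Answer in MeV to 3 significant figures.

K ≈ 2810 MeV

u_lab = (0.802 + 0.431)/(1 + 0.802×0.431) = 0.916278
γ = 1/√(1 − 0.916278²) = 2.4966
K = (γ − 1)m₀c² = (2.4966 − 1) × 1876 = 1.4966 × 1876 = 2810 MeV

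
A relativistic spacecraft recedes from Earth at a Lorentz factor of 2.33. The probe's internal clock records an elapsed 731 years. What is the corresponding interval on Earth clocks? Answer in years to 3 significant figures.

γ = 2.33 (given)
Time dilation: Δt = γτ₀ = 2.33 × 731 years = 1700 years

Δt ≈ 1700 years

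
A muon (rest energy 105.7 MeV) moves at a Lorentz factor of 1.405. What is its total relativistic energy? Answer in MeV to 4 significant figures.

γ = 1.405 (given)
E = γm₀c² = 1.405 × 105.7 MeV = 148.5 MeV

E ≈ 148.5 MeV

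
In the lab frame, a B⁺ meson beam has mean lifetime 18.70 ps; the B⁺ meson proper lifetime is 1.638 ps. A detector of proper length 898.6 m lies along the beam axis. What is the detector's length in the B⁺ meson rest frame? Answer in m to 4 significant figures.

L ≈ 78.71 m

Time dilation ⇒ γ = Δt/τ₀ = 18.70/1.638 = 11.4164
Length contraction: L = L₀/γ = 898.6/11.4164 = 78.71 m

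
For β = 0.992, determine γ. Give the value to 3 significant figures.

γ ≈ 7.92

γ = 1/√(1 − β²) = 1/√(1 − 0.992²) = 1/√(0.015936) = 7.92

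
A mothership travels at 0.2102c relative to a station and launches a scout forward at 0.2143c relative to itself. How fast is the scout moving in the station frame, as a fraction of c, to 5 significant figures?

Compose boost 2: (0.2143 + 0.2102)/(1 + 0.2143×0.2102) = 0.42450/1.045046 = 0.40620

u ≈ 0.40620c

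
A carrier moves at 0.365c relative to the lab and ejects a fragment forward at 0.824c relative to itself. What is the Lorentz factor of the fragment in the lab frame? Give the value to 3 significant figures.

u_lab = (0.824 + 0.365)/(1 + 0.824×0.365) = 1.189/1.30076 = 0.914081
γ = 1/√(1 − 0.914081²) = 2.47

γ ≈ 2.47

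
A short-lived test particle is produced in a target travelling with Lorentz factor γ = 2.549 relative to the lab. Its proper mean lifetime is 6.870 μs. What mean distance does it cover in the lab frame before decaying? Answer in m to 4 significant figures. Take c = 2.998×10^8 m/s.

d ≈ 4829 m

β = √(1 − 1/γ²) = √(1 − 1/2.549²) = 0.919833
Dilated lifetime: Δt = γτ₀ = 2.549 × 6.870 μs = 17.5116 μs
d = vΔt = 0.919833c × 17.5116 μs = 2.75766×10^8 m/s × 1.75116×10^-5 s = 4829 m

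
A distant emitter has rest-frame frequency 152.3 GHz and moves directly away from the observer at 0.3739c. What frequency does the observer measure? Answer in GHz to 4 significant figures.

f_obs ≈ 102.8 GHz

Relativistic Doppler: f_obs = f_src √((1−β)/(1+β))
= 152.3 × √(0.626100/1.37390) = 152.3 × 0.675063 = 102.8 GHz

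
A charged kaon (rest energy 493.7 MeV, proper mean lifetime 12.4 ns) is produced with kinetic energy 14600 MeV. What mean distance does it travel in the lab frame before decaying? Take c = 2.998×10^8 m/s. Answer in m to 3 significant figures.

d ≈ 114 m

γ = 1 + K/(m₀c²) = 1 + 14600/493.7 = 30.573
β = √(1 − 1/γ²) = 0.99946
Dilated lifetime: γτ₀ = 30.573 × 12.4 ns = 379.10 ns
d = βc·γτ₀ = 0.99946 × (2.998×10^8 m/s) × 3.7910×10^-7 s = 114 m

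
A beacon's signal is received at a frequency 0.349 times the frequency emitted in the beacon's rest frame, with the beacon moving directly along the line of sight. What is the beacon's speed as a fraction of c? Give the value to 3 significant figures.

β ≈ 0.783

f_obs/f_src = √((1−β)/(1+β)) = 0.349  ⇒  (1−β)/(1+β) = 0.12180
β = |1 − D²|/(1 + D²) = |1 − 0.12180|/(1 + 0.12180) = 0.783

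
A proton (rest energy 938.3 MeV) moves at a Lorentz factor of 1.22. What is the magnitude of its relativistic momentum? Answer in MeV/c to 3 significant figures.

β = √(1 − 1/γ²) = √(1 − 1/1.22²) = 0.57283
p = γβm₀c = 1.22 × 0.57283 × 938.3 MeV/c = 656 MeV/c

p ≈ 656 MeV/c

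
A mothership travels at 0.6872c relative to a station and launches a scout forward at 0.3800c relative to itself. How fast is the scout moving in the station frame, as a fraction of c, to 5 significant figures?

u ≈ 0.84622c

Compose boost 2: (0.3800 + 0.6872)/(1 + 0.3800×0.6872) = 1.0672/1.261136 = 0.84622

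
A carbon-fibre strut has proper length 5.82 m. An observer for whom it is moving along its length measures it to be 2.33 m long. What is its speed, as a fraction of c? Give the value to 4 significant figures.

γ = L₀/L = 5.82/2.33 = 2.49785
β = √(1 − 1/γ²) = 0.9164

β ≈ 0.9164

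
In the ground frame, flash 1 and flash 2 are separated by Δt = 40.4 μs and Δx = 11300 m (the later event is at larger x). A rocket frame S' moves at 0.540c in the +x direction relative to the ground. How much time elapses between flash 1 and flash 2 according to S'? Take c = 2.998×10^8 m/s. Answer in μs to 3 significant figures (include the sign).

Δt' ≈ 23.8 μs

γ = 1/√(1 − 0.540²) = 1.1881
Δt' = γ(Δt − vΔx/c²) = 1.1881 × (40.4 μs − 0.540×11300 m / (2.998×10^8 m/s))
= 1.1881 × (20.046 μs) = 23.8 μs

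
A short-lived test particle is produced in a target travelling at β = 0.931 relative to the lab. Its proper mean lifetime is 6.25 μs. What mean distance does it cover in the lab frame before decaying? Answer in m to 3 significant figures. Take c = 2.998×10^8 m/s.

γ = 1/√(1 − 0.931²) = 2.7396
Dilated lifetime: Δt = γτ₀ = 2.7396 × 6.25 μs = 17.122 μs
d = vΔt = 0.931c × 17.122 μs = 2.7911×10^8 m/s × 1.7122×10^-5 s = 4780 m

d ≈ 4780 m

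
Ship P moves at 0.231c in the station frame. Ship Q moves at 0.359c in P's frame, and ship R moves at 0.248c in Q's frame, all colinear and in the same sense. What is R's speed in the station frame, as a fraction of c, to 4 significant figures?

Compose boost 2: (0.359 + 0.231)/(1 + 0.359×0.231) = 0.5900/1.08293 = 0.544819
Compose boost 3: (0.248 + 0.544819)/(1 + 0.248×0.544819) = 0.792819/1.13512 = 0.6984

u ≈ 0.6984c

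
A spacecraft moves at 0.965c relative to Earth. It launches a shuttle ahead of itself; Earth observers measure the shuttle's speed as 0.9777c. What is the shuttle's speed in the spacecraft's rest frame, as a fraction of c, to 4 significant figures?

u' ≈ 0.2247c

Inverse velocity addition: u' = (u − v)/(1 − uv/c²)
= (0.9777 − 0.965)/(1 − 0.9777×0.965) = 0.01270/0.0565195 = 0.2247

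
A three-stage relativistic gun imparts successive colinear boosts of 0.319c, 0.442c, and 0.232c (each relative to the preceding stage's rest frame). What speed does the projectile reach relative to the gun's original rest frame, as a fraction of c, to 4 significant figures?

Compose boost 2: (0.442 + 0.319)/(1 + 0.442×0.319) = 0.7610/1.14100 = 0.666960
Compose boost 3: (0.232 + 0.666960)/(1 + 0.232×0.666960) = 0.898960/1.15473 = 0.7785

u ≈ 0.7785c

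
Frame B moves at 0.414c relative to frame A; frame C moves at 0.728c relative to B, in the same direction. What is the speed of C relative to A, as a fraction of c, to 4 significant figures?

Compose boost 2: (0.728 + 0.414)/(1 + 0.728×0.414) = 1.142/1.30139 = 0.8775

u ≈ 0.8775c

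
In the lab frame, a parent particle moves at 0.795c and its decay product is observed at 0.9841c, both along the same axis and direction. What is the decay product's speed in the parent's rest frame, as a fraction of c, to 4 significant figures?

u' ≈ 0.8689c

Inverse velocity addition: u' = (u − v)/(1 − uv/c²)
= (0.9841 − 0.795)/(1 − 0.9841×0.795) = 0.1891/0.217641 = 0.8689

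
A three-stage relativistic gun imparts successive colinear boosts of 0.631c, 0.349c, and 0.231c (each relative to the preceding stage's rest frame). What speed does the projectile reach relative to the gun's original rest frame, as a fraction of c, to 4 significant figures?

Compose boost 2: (0.349 + 0.631)/(1 + 0.349×0.631) = 0.9800/1.22022 = 0.803135
Compose boost 3: (0.231 + 0.803135)/(1 + 0.231×0.803135) = 1.03413/1.18552 = 0.8723

u ≈ 0.8723c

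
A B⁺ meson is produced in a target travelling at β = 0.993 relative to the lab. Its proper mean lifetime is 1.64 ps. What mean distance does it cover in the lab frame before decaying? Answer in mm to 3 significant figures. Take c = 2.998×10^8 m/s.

d ≈ 4.13 mm

γ = 1/√(1 − 0.993²) = 8.4664
Dilated lifetime: Δt = γτ₀ = 8.4664 × 1.64 ps = 13.885 ps
d = vΔt = 0.993c × 13.885 ps = 2.9770×10^8 m/s × 1.3885×10^-11 s = 4.13 mm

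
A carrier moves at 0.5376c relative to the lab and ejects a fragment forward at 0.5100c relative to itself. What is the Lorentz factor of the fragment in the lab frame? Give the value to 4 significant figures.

u_lab = (0.5100 + 0.5376)/(1 + 0.5100×0.5376) = 1.0476/1.274176 = 0.8221784
γ = 1/√(1 − 0.8221784²) = 1.757

γ ≈ 1.757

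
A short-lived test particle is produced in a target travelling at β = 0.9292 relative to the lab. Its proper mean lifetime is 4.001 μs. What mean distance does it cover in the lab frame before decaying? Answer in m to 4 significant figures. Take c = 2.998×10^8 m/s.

d ≈ 3016 m

γ = 1/√(1 − 0.9292²) = 2.70579
Dilated lifetime: Δt = γτ₀ = 2.70579 × 4.001 μs = 10.8259 μs
d = vΔt = 0.9292c × 10.8259 μs = 2.78574×10^8 m/s × 1.08259×10^-5 s = 3016 m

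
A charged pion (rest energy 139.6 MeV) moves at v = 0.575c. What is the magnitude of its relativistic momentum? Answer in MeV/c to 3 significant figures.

p ≈ 98.1 MeV/c

γ = 1/√(1 − 0.575²) = 1.2223
p = γβm₀c = 1.2223 × 0.575 × 139.6 MeV/c = 98.1 MeV/c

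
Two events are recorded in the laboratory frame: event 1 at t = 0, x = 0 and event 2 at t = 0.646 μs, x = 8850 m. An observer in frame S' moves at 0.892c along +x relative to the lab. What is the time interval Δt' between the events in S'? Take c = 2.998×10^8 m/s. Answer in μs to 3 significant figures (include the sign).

γ = 1/√(1 − 0.892²) = 2.2122
Δt' = γ(Δt − vΔx/c²) = 2.2122 × (0.646 μs − 0.892×8850 m / (2.998×10^8 m/s))
= 2.2122 × (-25.686 μs) = -56.8 μs

Δt' ≈ -56.8 μs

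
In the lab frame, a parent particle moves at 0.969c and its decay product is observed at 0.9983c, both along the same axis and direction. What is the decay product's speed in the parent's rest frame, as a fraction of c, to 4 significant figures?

Inverse velocity addition: u' = (u − v)/(1 − uv/c²)
= (0.9983 − 0.969)/(1 − 0.9983×0.969) = 0.02930/0.0326473 = 0.8975

u' ≈ 0.8975c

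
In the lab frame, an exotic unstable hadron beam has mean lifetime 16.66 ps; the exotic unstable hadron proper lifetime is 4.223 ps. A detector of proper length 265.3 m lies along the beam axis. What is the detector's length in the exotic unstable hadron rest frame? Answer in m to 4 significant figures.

Time dilation ⇒ γ = Δt/τ₀ = 16.66/4.223 = 3.94506
Length contraction: L = L₀/γ = 265.3/3.94506 = 67.25 m

L ≈ 67.25 m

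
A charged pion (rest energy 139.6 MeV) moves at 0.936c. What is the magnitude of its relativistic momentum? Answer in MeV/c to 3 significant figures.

γ = 1/√(1 − 0.936²) = 2.8409
p = γβm₀c = 2.8409 × 0.936 × 139.6 MeV/c = 371 MeV/c

p ≈ 371 MeV/c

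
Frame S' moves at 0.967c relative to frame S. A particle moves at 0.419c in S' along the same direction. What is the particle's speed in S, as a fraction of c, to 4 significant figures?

Relativistic velocity addition: u = (u' + v)/(1 + u'v/c²)
= (0.419 + 0.967)/(1 + 0.419×0.967) = 1.386/1.40517 = 0.9864

u ≈ 0.9864c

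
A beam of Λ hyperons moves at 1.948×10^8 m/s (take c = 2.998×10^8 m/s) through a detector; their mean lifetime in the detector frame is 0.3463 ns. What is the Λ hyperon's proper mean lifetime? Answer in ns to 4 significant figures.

τ₀ ≈ 0.2632 ns

β = v/c = 1.948×10^8 / 2.998×10^8 = 0.649767
γ = 1/√(1 − 0.649767²) = 1.31556
Proper time: τ₀ = Δt/γ = 0.3463/1.31556 = 0.2632 ns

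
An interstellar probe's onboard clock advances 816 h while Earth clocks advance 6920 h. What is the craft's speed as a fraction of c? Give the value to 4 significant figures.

β ≈ 0.9930

γ = Δt/τ₀ = 6920/816 = 8.48039
β = √(1 − 1/γ²) = √(1 − 1/8.48039²) = 0.9930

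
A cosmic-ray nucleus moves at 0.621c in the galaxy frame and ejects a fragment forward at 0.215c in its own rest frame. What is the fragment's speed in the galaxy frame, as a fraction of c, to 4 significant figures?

Compose boost 2: (0.215 + 0.621)/(1 + 0.215×0.621) = 0.8360/1.13352 = 0.7375

u ≈ 0.7375c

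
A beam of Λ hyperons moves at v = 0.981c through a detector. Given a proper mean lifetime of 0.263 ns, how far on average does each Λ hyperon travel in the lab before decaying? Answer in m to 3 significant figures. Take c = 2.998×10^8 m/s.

d ≈ 0.399 m

γ = 1/√(1 − 0.981²) = 5.1544
Dilated lifetime: Δt = γτ₀ = 5.1544 × 0.263 ns = 1.3556 ns
d = vΔt = 0.981c × 1.3556 ns = 2.9410×10^8 m/s × 1.3556×10^-9 s = 0.399 m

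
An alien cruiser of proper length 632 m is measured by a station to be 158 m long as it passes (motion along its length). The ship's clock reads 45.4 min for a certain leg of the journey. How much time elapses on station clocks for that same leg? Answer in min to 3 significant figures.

Δt ≈ 182 min

Length contraction ⇒ γ = L₀/L = 632/158 = 4.0000
Time dilation: Δt = γτ₀ = 4.0000 × 45.4 min = 182 min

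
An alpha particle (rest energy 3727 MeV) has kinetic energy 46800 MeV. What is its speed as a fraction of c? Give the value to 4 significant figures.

β ≈ 0.9973

γ = 1 + K/(m₀c²) = 1 + 46800/3727 = 13.5570
β = √(1 − 1/γ²) = 0.9973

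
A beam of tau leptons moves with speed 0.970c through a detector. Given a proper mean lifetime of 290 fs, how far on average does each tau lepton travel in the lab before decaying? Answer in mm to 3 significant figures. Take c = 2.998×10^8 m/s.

d ≈ 0.347 mm

γ = 1/√(1 − 0.970²) = 4.1135
Dilated lifetime: Δt = γτ₀ = 4.1135 × 290 fs = 1192.9 fs
d = vΔt = 0.970c × 1192.9 fs = 2.9081×10^8 m/s × 1.1929×10^-12 s = 0.347 mm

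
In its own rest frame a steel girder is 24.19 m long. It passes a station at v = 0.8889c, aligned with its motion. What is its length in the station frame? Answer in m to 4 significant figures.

L ≈ 11.08 m

γ = 1/√(1 − 0.8889²) = 2.18292
Length contraction: L = L₀/γ = 24.19/2.18292 = 11.08 m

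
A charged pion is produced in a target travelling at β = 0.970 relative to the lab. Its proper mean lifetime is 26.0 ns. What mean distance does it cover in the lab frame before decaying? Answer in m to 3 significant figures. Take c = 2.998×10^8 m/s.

γ = 1/√(1 − 0.970²) = 4.1135
Dilated lifetime: Δt = γτ₀ = 4.1135 × 26.0 ns = 106.95 ns
d = vΔt = 0.970c × 106.95 ns = 2.9081×10^8 m/s × 1.0695×10^-7 s = 31.1 m

d ≈ 31.1 m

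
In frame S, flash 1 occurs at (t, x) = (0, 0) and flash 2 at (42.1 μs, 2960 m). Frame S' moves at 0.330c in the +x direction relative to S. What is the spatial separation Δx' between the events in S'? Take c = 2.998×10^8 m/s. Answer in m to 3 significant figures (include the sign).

γ = 1/√(1 − 0.330²) = 1.0593
Δx' = γ(Δx − vΔt) = 1.0593 × (2960 m − 0.330×(2.998×10^8 m/s)×42.1×10^-6 s)
= 1.0593 × (-1205.1 m) = -1280 m

Δx' ≈ -1280 m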